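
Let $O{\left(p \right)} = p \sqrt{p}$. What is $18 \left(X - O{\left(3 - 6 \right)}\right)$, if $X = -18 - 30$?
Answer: $-864 + 54 i \sqrt{3} \approx -864.0 + 93.531 i$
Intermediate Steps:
$X = -48$ ($X = -18 - 30 = -48$)
$O{\left(p \right)} = p^{\frac{3}{2}}$
$18 \left(X - O{\left(3 - 6 \right)}\right) = 18 \left(-48 - \left(3 - 6\right)^{\frac{3}{2}}\right) = 18 \left(-48 - \left(-3\right)^{\frac{3}{2}}\right) = 18 \left(-48 - - 3 i \sqrt{3}\right) = 18 \left(-48 + 3 i \sqrt{3}\right) = -864 + 54 i \sqrt{3}$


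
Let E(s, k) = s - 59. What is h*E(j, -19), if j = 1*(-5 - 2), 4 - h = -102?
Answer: -6996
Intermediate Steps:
h = 106 (h = 4 - 1*(-102) = 4 + 102 = 106)
j = -7 (j = 1*(-7) = -7)
E(s, k) = -59 + s
h*E(j, -19) = 106*(-59 - 7) = 106*(-66) = -6996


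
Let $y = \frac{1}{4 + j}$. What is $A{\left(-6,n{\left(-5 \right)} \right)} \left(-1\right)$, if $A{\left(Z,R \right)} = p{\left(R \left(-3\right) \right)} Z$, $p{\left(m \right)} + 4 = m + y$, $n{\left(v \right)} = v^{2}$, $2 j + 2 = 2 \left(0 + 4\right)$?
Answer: $- \frac{3312}{7} \approx -473.14$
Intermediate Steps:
$j = 3$ ($j = -1 + \frac{2 \left(0 + 4\right)}{2} = -1 + \frac{2 \cdot 4}{2} = -1 + \frac{1}{2} \cdot 8 = -1 + 4 = 3$)
$y = \frac{1}{7}$ ($y = \frac{1}{4 + 3} = \frac{1}{7} \approx 0.14286$)
$p{\left(m \right)} = - \frac{27}{7} + m$ ($p{\left(m \right)} = -4 + \left(m + \frac{1}{7}\right) = -4 + \left(\frac{1}{7} + m\right) = - \frac{27}{7} + m$)
$A{\left(Z,R \right)} = Z \left(- \frac{27}{7} - 3 R\right)$ ($A{\left(Z,R \right)} = \left(- \frac{27}{7} + R \left(-3\right)\right) Z = \left(- \frac{27}{7} - 3 R\right) Z = Z \left(- \frac{27}{7} - 3 R\right)$)
$A{\left(-6,n{\left(-5 \right)} \right)} \left(-1\right) = \left(- \frac{3}{7}\right) \left(-6\right) \left(9 + 7 \left(-5\right)^{2}\right) \left(-1\right) = \left(- \frac{3}{7}\right) \left(-6\right) \left(9 + 7 \cdot 25\right) \left(-1\right) = \left(- \frac{3}{7}\right) \left(-6\right) \left(9 + 175\right) \left(-1\right) = \left(- \frac{3}{7}\right) \left(-6\right) 184 \left(-1\right) = \frac{3312}{7} \left(-1\right) = - \frac{3312}{7}$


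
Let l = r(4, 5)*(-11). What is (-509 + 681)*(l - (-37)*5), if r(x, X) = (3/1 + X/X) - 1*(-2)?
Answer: 20468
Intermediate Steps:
r(x, X) = 6 (r(x, X) = (3*1 + 1) + 2 = (3 + 1) + 2 = 4 + 2 = 6)
l = -66 (l = 6*(-11) = -66)
(-509 + 681)*(l - (-37)*5) = (-509 + 681)*(-66 - (-37)*5) = 172*(-66 - 1*(-185)) = 172*(-66 + 185) = 172*119 = 20468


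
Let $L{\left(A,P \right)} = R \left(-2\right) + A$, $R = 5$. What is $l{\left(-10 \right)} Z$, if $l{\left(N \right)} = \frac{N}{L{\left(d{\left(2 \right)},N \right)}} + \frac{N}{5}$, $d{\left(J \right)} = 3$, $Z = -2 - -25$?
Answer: $- \frac{92}{7} \approx -13.143$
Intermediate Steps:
$Z = 23$ ($Z = -2 + 25 = 23$)
$L{\left(A,P \right)} = -10 + A$ ($L{\left(A,P \right)} = 5 \left(-2\right) + A = -10 + A$)
$l{\left(N \right)} = \frac{2 N}{35}$ ($l{\left(N \right)} = \frac{N}{-10 + 3} + \frac{N}{5} = \frac{N}{-7} + N \frac{1}{5} = N \left(- \frac{1}{7}\right) + \frac{N}{5} = - \frac{N}{7} + \frac{N}{5} = \frac{2 N}{35}$)
$l{\left(-10 \right)} Z = \frac{2}{35} \left(-10\right) 23 = \left(- \frac{4}{7}\right) 23 = - \frac{92}{7}$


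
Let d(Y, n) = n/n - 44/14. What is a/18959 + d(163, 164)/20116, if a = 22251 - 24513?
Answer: -318801129/2669654708 ≈ -0.11942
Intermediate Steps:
a = -2262
d(Y, n) = -15/7 (d(Y, n) = 1 - 44*1/14 = 1 - 22/7 = -15/7)
a/18959 + d(163, 164)/20116 = -2262/18959 - 15/7/20116 = -2262*1/18959 - 15/7*1/20116 = -2262/18959 - 15/140812 = -318801129/2669654708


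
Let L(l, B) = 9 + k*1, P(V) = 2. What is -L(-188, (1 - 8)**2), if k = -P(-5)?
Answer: -7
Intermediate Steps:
k = -2 (k = -1*2 = -2)
L(l, B) = 7 (L(l, B) = 9 - 2*1 = 9 - 2 = 7)
-L(-188, (1 - 8)**2) = -1*7 = -7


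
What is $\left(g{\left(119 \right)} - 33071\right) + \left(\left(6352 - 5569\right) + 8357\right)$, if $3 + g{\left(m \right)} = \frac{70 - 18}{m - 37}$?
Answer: $- \frac{981268}{41} \approx -23933.0$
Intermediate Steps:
$g{\left(m \right)} = -3 + \frac{52}{-37 + m}$ ($g{\left(m \right)} = -3 + \frac{70 - 18}{m - 37} = -3 + \frac{52}{-37 + m}$)
$\left(g{\left(119 \right)} - 33071\right) + \left(\left(6352 - 5569\right) + 8357\right) = \left(\frac{163 - 357}{-37 + 119} - 33071\right) + \left(\left(6352 - 5569\right) + 8357\right) = \left(\frac{163 - 357}{82} - 33071\right) + \left(783 + 8357\right) = \left(\frac{1}{82} \left(-194\right) - 33071\right) + 9140 = \left(- \frac{97}{41} - 33071\right) + 9140 = - \frac{1356008}{41} + 9140 = - \frac{981268}{41}$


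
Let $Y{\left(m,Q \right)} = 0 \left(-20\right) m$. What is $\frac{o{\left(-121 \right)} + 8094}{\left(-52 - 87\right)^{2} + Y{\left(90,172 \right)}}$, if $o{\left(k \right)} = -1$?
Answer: $\frac{8093}{19321} \approx 0.41887$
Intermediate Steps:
$Y{\left(m,Q \right)} = 0$ ($Y{\left(m,Q \right)} = 0 m = 0$)
$\frac{o{\left(-121 \right)} + 8094}{\left(-52 - 87\right)^{2} + Y{\left(90,172 \right)}} = \frac{-1 + 8094}{\left(-52 - 87\right)^{2} + 0} = \frac{8093}{\left(-139\right)^{2} + 0} = \frac{8093}{19321 + 0} = \frac{8093}{19321}$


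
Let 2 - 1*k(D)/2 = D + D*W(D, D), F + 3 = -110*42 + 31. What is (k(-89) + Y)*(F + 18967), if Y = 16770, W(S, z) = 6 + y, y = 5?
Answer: 271831250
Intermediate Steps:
F = -4592 (F = -3 + (-110*42 + 31) = -3 + (-4620 + 31) = -3 - 4589 = -4592)
W(S, z) = 11 (W(S, z) = 6 + 5 = 11)
k(D) = 4 - 24*D (k(D) = 4 - 2*(D + D*11) = 4 - 2*(D + 11*D) = 4 - 24*D)
(k(-89) + Y)*(F + 18967) = ((4 - 24*(-89)) + 16770)*(-4592 + 18967) = ((4 + 2136) + 16770)*14375 = (2140 + 16770)*14375 = 18910*14375 = 271831250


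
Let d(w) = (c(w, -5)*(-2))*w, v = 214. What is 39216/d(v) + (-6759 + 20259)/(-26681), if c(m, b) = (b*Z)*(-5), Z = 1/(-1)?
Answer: 225468024/71371675 ≈ 3.1591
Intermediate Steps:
Z = -1 (Z = 1*(-1) = -1)
c(m, b) = 5*b (c(m, b) = (b*(-1))*(-5) = -b*(-5) = 5*b)
d(w) = 50*w (d(w) = ((5*(-5))*(-2))*w = (-25*(-2))*w = 50*w)
39216/d(v) + (-6759 + 20259)/(-26681) = 39216/((50*214)) + (-6759 + 20259)/(-26681) = 39216/10700 + 13500*(-1/26681) = 39216*(1/10700) - 13500/26681 = 9804/2675 - 13500/26681 = 225468024/71371675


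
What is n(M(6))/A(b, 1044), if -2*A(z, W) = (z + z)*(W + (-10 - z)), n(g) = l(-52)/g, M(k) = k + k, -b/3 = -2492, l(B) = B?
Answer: -13/144481176 ≈ -8.9977e-8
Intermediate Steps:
b = 7476 (b = -3*(-2492) = 7476)
M(k) = 2*k
n(g) = -52/g
A(z, W) = -z*(-10 + W - z) (A(z, W) = -(z + z)*(W + (-10 - z))/2 = -2*z*(-10 + W - z)/2 = -z*(-10 + W - z))
n(M(6))/A(b, 1044) = (-52/(2*6))/((7476*(10 + 7476 - 1*1044))) = (-52/12)/((7476*(10 + 7476 - 1044))) = (-52*1/12)/((7476*6442)) = -13/3/48160392 = -13/3*1/48160392 = -13/144481176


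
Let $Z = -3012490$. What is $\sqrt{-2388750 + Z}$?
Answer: $26 i \sqrt{7990} \approx 2324.1 i$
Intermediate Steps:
$\sqrt{-2388750 + Z} = \sqrt{-2388750 - 3012490} = \sqrt{-5401240} = 26 i \sqrt{7990}$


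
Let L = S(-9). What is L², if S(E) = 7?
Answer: 49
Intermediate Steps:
L = 7
L² = 7² = 49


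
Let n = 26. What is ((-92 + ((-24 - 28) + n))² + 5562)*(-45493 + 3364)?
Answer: -820925694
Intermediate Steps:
((-92 + ((-24 - 28) + n))² + 5562)*(-45493 + 3364) = ((-92 + ((-24 - 28) + 26))² + 5562)*(-45493 + 3364) = ((-92 + (-52 + 26))² + 5562)*(-42129) = ((-92 - 26)² + 5562)*(-42129) = ((-118)² + 5562)*(-42129) = (13924 + 5562)*(-42129) = 19486*(-42129) = -820925694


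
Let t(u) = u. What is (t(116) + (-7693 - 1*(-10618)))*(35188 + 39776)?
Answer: 227965524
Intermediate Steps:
(t(116) + (-7693 - 1*(-10618)))*(35188 + 39776) = (116 + (-7693 - 1*(-10618)))*(35188 + 39776) = (116 + (-7693 + 10618))*74964 = (116 + 2925)*74964 = 3041*74964 = 227965524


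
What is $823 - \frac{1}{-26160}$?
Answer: $\frac{21529681}{26160} \approx 823.0$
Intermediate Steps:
$823 - \frac{1}{-26160} = 823 - - \frac{1}{26160} = 823 + \frac{1}{26160} = \frac{21529681}{26160}$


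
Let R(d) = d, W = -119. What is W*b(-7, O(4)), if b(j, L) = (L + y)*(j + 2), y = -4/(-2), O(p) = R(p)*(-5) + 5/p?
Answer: -39865/4 ≈ -9966.3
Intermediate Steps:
O(p) = -5*p + 5/p (O(p) = p*(-5) + 5/p = -5*p + 5/p)
y = 2 (y = -4*(-½) = 2)
b(j, L) = (2 + L)*(2 + j) (b(j, L) = (L + 2)*(j + 2) = (2 + L)*(2 + j))
W*b(-7, O(4)) = -119*(4 + 2*(-5*4 + 5/4) + 2*(-7) + (-5*4 + 5/4)*(-7)) = -119*(4 + 2*(-20 + 5*(¼)) - 14 + (-20 + 5*(¼))*(-7)) = -119*(4 + 2*(-20 + 5/4) - 14 + (-20 + 5/4)*(-7)) = -119*(4 + 2*(-75/4) - 14 - 75/4*(-7)) = -119*(4 - 75/2 - 14 + 525/4) = -119*335/4 = -39865/4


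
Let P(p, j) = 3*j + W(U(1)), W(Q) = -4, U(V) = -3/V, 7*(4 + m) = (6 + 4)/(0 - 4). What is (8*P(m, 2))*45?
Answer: 720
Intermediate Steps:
m = -61/14 (m = -4 + ((6 + 4)/(0 - 4))/7 = -4 + (10/(-4))/7 = -4 + (10*(-¼))/7 = -4 + (⅐)*(-5/2) = -4 - 5/14 = -61/14 ≈ -4.3571)
P(p, j) = -4 + 3*j (P(p, j) = 3*j - 4 = -4 + 3*j)
(8*P(m, 2))*45 = (8*(-4 + 3*2))*45 = (8*(-4 + 6))*45 = (8*2)*45 = 16*45 = 720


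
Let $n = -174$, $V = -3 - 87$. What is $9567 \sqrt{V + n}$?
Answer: $19134 i \sqrt{66} \approx 1.5545 \cdot 10^{5} i$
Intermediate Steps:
$V = -90$
$9567 \sqrt{V + n} = 9567 \sqrt{-90 - 174} = 9567 \sqrt{-264} = 9567 \cdot 2 i \sqrt{66} = 19134 i \sqrt{66}$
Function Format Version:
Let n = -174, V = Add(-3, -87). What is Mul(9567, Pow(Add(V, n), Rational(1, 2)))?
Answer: Mul(19134, I, Pow(66, Rational(1, 2))) ≈ Mul(1.5545e+5, I)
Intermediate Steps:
V = -90
Mul(9567, Pow(Add(V, n), Rational(1, 2))) = Mul(9567, Pow(Add(-90, -174), Rational(1, 2))) = Mul(9567, Pow(-264, Rational(1, 2))) = Mul(9567, Mul(2, I, Pow(66, Rational(1, 2)))) = Mul(19134, I, Pow(66, Rational(1, 2)))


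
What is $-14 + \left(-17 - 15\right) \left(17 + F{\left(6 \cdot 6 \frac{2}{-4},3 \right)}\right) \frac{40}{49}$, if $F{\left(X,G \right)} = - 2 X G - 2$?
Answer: $- \frac{158126}{49} \approx -3227.1$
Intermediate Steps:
$F{\left(X,G \right)} = -2 - 2 G X$ ($F{\left(X,G \right)} = - 2 G X - 2 = -2 - 2 G X$)
$-14 + \left(-17 - 15\right) \left(17 + F{\left(6 \cdot 6 \frac{2}{-4},3 \right)}\right) \frac{40}{49} = -14 + \left(-17 - 15\right) \left(17 - \left(2 + 6 \cdot 6 \cdot 6 \frac{2}{-4}\right)\right) \frac{40}{49} = -14 + - 32 \left(17 - \left(2 + 6 \cdot 36 \cdot 2 \left(- \frac{1}{4}\right)\right)\right) 40 \cdot \frac{1}{49} = -14 + - 32 \left(17 - \left(2 + 6 \cdot 36 \left(- \frac{1}{2}\right)\right)\right) \frac{40}{49} = -14 + - 32 \left(17 - \left(2 + 6 \left(-18\right)\right)\right) \frac{40}{49} = -14 + - 32 \left(17 + \left(-2 + 108\right)\right) \frac{40}{49} = -14 + - 32 \left(17 + 106\right) \frac{40}{49} = -14 + \left(-32\right) 123 \cdot \frac{40}{49} = -14 - \frac{157440}{49} = - \frac{158126}{49}$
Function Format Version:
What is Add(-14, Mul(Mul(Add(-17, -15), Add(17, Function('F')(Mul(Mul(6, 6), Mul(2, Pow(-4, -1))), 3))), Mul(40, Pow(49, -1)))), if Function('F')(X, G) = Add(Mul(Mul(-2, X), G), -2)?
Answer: Rational(-158126, 49) ≈ -3227.1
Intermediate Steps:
Function('F')(X, G) = Add(-2, Mul(-2, G, X)) (Function('F')(X, G) = Add(Mul(-2, G, X), -2) = Add(-2, Mul(-2, G, X)))
Add(-14, Mul(Mul(Add(-17, -15), Add(17, Function('F')(Mul(Mul(6, 6), Mul(2, Pow(-4, -1))), 3))), Mul(40, Pow(49, -1)))) = Add(-14, Mul(Mul(Add(-17, -15), Add(17, Add(-2, Mul(-2, 3, Mul(Mul(6, 6), Mul(2, Pow(-4, -1))))))), Mul(40, Pow(49, -1)))) = Add(-14, Mul(Mul(-32, Add(17, Add(-2, Mul(-2, 3, Mul(36, Mul(2, Rational(-1, 4))))))), Mul(40, Rational(1, 49)))) = Add(-14, Mul(Mul(-32, Add(17, Add(-2, Mul(-2, 3, Mul(36, Rational(-1, 2)))))), Rational(40, 49))) = Add(-14, Mul(Mul(-32, Add(17, Add(-2, Mul(-2, 3, -18)))), Rational(40, 49))) = Add(-14, Mul(Mul(-32, Add(17, Add(-2, 108))), Rational(40, 49))) = Add(-14, Mul(Mul(-32, Add(17, 106)), Rational(40, 49))) = Add(-14, Mul(Mul(-32, 123), Rational(40, 49))) = Add(-14, Mul(-3936, Rational(40, 49))) = Add(-14, Rational(-157440, 49)) = Rational(-158126, 49)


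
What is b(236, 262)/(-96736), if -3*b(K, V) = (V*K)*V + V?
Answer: 2700041/48368 ≈ 55.823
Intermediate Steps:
b(K, V) = -V/3 - K*V²/3 (b(K, V) = -((V*K)*V + V)/3 = -((K*V)*V + V)/3 = -(K*V² + V)/3 = -(V + K*V²)/3 = -V/3 - K*V²/3)
b(236, 262)/(-96736) = -⅓*262*(1 + 236*262)/(-96736) = -⅓*262*(1 + 61832)*(-1/96736) = -⅓*262*61833*(-1/96736) = -5400082*(-1/96736) = 2700041/48368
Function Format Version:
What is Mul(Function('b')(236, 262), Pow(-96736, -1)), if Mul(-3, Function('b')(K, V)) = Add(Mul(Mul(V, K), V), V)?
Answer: Rational(2700041, 48368) ≈ 55.823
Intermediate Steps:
Function('b')(K, V) = Add(Mul(Rational(-1, 3), V), Mul(Rational(-1, 3), K, Pow(V, 2))) (Function('b')(K, V) = Mul(Rational(-1, 3), Add(Mul(Mul(V, K), V), V)) = Mul(Rational(-1, 3), Add(Mul(Mul(K, V), V), V)) = Mul(Rational(-1, 3), Add(Mul(K, Pow(V, 2)), V)) = Mul(Rational(-1, 3), Add(V, Mul(K, Pow(V, 2)))) = Add(Mul(Rational(-1, 3), V), Mul(Rational(-1, 3), K, Pow(V, 2))))
Mul(Function('b')(236, 262), Pow(-96736, -1)) = Mul(Mul(Rational(-1, 3), 262, Add(1, Mul(236, 262))), Pow(-96736, -1)) = Mul(Mul(Rational(-1, 3), 262, Add(1, 61832)), Rational(-1, 96736)) = Mul(Mul(Rational(-1, 3), 262, 61833), Rational(-1, 96736)) = Mul(-5400082, Rational(-1, 96736)) = Rational(2700041, 48368)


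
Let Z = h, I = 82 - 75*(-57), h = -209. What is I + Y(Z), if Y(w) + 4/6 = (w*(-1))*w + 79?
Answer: -117737/3 ≈ -39246.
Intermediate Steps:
I = 4357 (I = 82 + 4275 = 4357)
Z = -209
Y(w) = 235/3 - w² (Y(w) = -⅔ + ((w*(-1))*w + 79) = -⅔ + ((-w)*w + 79) = -⅔ + (-w² + 79) = -⅔ + (79 - w²) = 235/3 - w²)
I + Y(Z) = 4357 + (235/3 - 1*(-209)²) = 4357 + (235/3 - 1*43681) = 4357 + (235/3 - 43681) = 4357 - 130808/3 = -117737/3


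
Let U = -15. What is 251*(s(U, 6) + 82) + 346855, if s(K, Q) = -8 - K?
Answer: 369194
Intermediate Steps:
251*(s(U, 6) + 82) + 346855 = 251*((-8 - 1*(-15)) + 82) + 346855 = 251*((-8 + 15) + 82) + 346855 = 251*(7 + 82) + 346855 = 251*89 + 346855 = 22339 + 346855 = 369194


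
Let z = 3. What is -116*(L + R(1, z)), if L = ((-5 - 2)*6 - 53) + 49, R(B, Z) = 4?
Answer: 4872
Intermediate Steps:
L = -46 (L = (-7*6 - 53) + 49 = (-42 - 53) + 49 = -95 + 49 = -46)
-116*(L + R(1, z)) = -116*(-46 + 4) = -116*(-42) = 4872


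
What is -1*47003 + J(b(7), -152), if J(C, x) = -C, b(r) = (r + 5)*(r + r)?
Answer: -47171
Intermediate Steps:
b(r) = 2*r*(5 + r) (b(r) = (5 + r)*(2*r) = 2*r*(5 + r))
-1*47003 + J(b(7), -152) = -1*47003 - 2*7*(5 + 7) = -47003 - 2*7*12 = -47003 - 1*168 = -47003 - 168 = -47171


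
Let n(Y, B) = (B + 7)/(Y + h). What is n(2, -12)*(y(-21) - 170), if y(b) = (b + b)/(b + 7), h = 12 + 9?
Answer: 835/23 ≈ 36.304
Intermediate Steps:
h = 21
n(Y, B) = (7 + B)/(21 + Y) (n(Y, B) = (B + 7)/(Y + 21) = (7 + B)/(21 + Y))
y(b) = 2*b/(7 + b) (y(b) = (2*b)/(7 + b) = 2*b/(7 + b))
n(2, -12)*(y(-21) - 170) = ((7 - 12)/(21 + 2))*(2*(-21)/(7 - 21) - 170) = (-5/23)*(2*(-21)/(-14) - 170) = ((1/23)*(-5))*(2*(-21)*(-1/14) - 170) = -5*(3 - 170)/23 = -5/23*(-167) = 835/23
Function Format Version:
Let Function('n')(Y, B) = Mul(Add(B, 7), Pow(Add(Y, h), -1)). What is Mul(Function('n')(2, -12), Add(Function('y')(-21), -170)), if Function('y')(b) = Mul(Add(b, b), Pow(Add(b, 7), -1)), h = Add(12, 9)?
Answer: Rational(835, 23) ≈ 36.304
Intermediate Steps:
h = 21
Function('n')(Y, B) = Mul(Pow(Add(21, Y), -1), Add(7, B)) (Function('n')(Y, B) = Mul(Add(B, 7), Pow(Add(Y, 21), -1)) = Mul(Add(7, B), Pow(Add(21, Y), -1)) = Mul(Pow(Add(21, Y), -1), Add(7, B)))
Function('y')(b) = Mul(2, b, Pow(Add(7, b), -1)) (Function('y')(b) = Mul(Mul(2, b), Pow(Add(7, b), -1)) = Mul(2, b, Pow(Add(7, b), -1)))
Mul(Function('n')(2, -12), Add(Function('y')(-21), -170)) = Mul(Mul(Pow(Add(21, 2), -1), Add(7, -12)), Add(Mul(2, -21, Pow(Add(7, -21), -1)), -170)) = Mul(Mul(Pow(23, -1), -5), Add(Mul(2, -21, Pow(-14, -1)), -170)) = Mul(Mul(Rational(1, 23), -5), Add(Mul(2, -21, Rational(-1, 14)), -170)) = Mul(Rational(-5, 23), Add(3, -170)) = Mul(Rational(-5, 23), -167) = Rational(835, 23)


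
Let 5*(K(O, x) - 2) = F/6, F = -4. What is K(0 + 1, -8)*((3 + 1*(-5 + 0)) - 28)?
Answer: -56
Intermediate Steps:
K(O, x) = 28/15 (K(O, x) = 2 + (-4/6)/5 = 2 + (-4*1/6)/5 = 2 + (1/5)*(-2/3) = 2 - 2/15 = 28/15)
K(0 + 1, -8)*((3 + 1*(-5 + 0)) - 28) = 28*((3 + 1*(-5 + 0)) - 28)/15 = 28*((3 + 1*(-5)) - 28)/15 = 28*((3 - 5) - 28)/15 = 28*(-2 - 28)/15 = (28/15)*(-30) = -56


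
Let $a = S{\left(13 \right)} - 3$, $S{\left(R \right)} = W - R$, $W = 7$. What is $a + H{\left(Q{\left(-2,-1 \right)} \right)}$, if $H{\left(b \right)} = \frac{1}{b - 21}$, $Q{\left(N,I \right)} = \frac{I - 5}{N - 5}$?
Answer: $- \frac{1276}{141} \approx -9.0497$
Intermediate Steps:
$Q{\left(N,I \right)} = \frac{-5 + I}{-5 + N}$
$H{\left(b \right)} = \frac{1}{-21 + b}$
$S{\left(R \right)} = 7 - R$
$a = -9$ ($a = \left(7 - 13\right) - 3 = -6 - 3 = -9$)
$a + H{\left(Q{\left(-2,-1 \right)} \right)} = -9 + \frac{1}{-21 + \frac{-5 - 1}{-5 - 2}} = -9 + \frac{1}{-21 + \frac{1}{-7} \left(-6\right)} = -9 + \frac{1}{-21 - - \frac{6}{7}} = -9 + \frac{1}{-21 + \frac{6}{7}} = -9 + \frac{1}{- \frac{141}{7}} = -9 - \frac{7}{141} = - \frac{1276}{141}$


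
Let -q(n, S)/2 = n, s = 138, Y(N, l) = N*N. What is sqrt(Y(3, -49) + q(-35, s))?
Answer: sqrt(79) ≈ 8.8882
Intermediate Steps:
Y(N, l) = N**2
q(n, S) = -2*n
sqrt(Y(3, -49) + q(-35, s)) = sqrt(3**2 - 2*(-35)) = sqrt(9 + 70) = sqrt(79)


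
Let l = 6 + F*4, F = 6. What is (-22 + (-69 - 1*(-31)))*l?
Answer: -1800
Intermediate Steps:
l = 30 (l = 6 + 6*4 = 6 + 24 = 30)
(-22 + (-69 - 1*(-31)))*l = (-22 + (-69 - 1*(-31)))*30 = (-22 + (-69 + 31))*30 = (-22 - 38)*30 = -60*30 = -1800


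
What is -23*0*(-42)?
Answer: 0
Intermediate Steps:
-23*0*(-42) = 0*(-42) = 0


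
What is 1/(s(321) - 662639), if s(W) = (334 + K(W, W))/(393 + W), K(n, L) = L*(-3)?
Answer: -42/27830875 ≈ -1.5091e-6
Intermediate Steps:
K(n, L) = -3*L
s(W) = (334 - 3*W)/(393 + W)
1/(s(321) - 662639) = 1/((334 - 3*321)/(393 + 321) - 662639) = 1/((334 - 963)/714 - 662639) = 1/((1/714)*(-629) - 662639) = 1/(-37/42 - 662639) = 1/(-27830875/42) = -42/27830875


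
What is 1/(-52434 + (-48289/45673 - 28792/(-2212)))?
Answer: -25257169/1324032348909 ≈ -1.9076e-5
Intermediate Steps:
1/(-52434 + (-48289/45673 - 28792/(-2212))) = 1/(-52434 + (-48289*1/45673 - 28792*(-1/2212))) = 1/(-52434 + (-48289/45673 + 7198/553)) = 1/(-52434 + 302050437/25257169) = 1/(-1324032348909/25257169) = -25257169/1324032348909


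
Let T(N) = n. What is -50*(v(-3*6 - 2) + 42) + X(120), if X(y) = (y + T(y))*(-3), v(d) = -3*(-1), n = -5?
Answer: -2595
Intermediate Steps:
T(N) = -5
v(d) = 3
X(y) = 15 - 3*y (X(y) = (y - 5)*(-3) = (-5 + y)*(-3) = 15 - 3*y)
-50*(v(-3*6 - 2) + 42) + X(120) = -50*(3 + 42) + (15 - 3*120) = -50*45 + (15 - 360) = -2250 - 345 = -2595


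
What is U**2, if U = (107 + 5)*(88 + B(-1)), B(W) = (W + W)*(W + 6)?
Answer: 76317696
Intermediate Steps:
B(W) = 2*W*(6 + W) (B(W) = (2*W)*(6 + W) = 2*W*(6 + W))
U = 8736 (U = (107 + 5)*(88 + 2*(-1)*(6 - 1)) = 112*(88 + 2*(-1)*5) = 112*(88 - 10) = 112*78 = 8736)
U**2 = 8736**2 = 76317696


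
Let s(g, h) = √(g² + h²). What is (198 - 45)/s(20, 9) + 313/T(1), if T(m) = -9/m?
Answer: -313/9 + 153*√481/481 ≈ -27.802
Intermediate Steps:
(198 - 45)/s(20, 9) + 313/T(1) = (198 - 45)/(√(20² + 9²)) + 313/((-9/1)) = 153/(√(400 + 81)) + 313/((-9*1)) = 153/(√481) + 313/(-9) = 153*(√481/481) + 313*(-⅑) = 153*√481/481 - 313/9 = -313/9 + 153*√481/481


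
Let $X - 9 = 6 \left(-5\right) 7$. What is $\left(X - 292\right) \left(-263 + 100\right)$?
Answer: $80359$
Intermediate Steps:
$X = -201$ ($X = 9 + 6 \left(-5\right) 7 = 9 - 210 = -201$)
$\left(X - 292\right) \left(-263 + 100\right) = \left(-201 - 292\right) \left(-263 + 100\right) = \left(-493\right) \left(-163\right) = 80359$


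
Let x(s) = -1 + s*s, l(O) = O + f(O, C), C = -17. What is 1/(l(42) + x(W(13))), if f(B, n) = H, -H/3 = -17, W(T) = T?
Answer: 1/261 ≈ 0.0038314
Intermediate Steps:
H = 51 (H = -3*(-17) = 51)
f(B, n) = 51
l(O) = 51 + O (l(O) = O + 51 = 51 + O)
x(s) = -1 + s²
1/(l(42) + x(W(13))) = 1/((51 + 42) + (-1 + 13²)) = 1/(93 + (-1 + 169)) = 1/(93 + 168) = 1/261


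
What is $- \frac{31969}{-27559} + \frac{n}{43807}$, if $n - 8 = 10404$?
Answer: $\frac{241058613}{172468159} \approx 1.3977$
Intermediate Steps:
$n = 10412$ ($n = 8 + 10404 = 10412$)
$- \frac{31969}{-27559} + \frac{n}{43807} = - \frac{31969}{-27559} + \frac{10412}{43807} = \left(-31969\right) \left(- \frac{1}{27559}\right) + 10412 \cdot \frac{1}{43807} = \frac{4567}{3937} + \frac{10412}{43807} = \frac{241058613}{172468159}$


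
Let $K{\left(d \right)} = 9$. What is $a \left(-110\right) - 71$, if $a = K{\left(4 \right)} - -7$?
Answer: $-1831$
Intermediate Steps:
$a = 16$ ($a = 9 - -7 = 9 + \left(-1 + 8\right) = 9 + 7 = 16$)
$a \left(-110\right) - 71 = 16 \left(-110\right) - 71 = -1760 - 71 = -1831$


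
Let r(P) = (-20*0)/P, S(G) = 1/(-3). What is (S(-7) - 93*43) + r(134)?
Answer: -11998/3 ≈ -3999.3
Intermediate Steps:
S(G) = -1/3
r(P) = 0 (r(P) = 0/P = 0)
(S(-7) - 93*43) + r(134) = (-1/3 - 93*43) + 0 = (-1/3 - 3999) + 0 = -11998/3 + 0 = -11998/3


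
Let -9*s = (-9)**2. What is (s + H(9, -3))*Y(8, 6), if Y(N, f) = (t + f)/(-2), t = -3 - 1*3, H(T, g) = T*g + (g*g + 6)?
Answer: 0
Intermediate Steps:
H(T, g) = 6 + g**2 + T*g (H(T, g) = T*g + (g**2 + 6) = T*g + (6 + g**2) = 6 + g**2 + T*g)
t = -6 (t = -3 - 3 = -6)
s = -9 (s = -1/9*(-9)**2 = -1/9*81 = -9)
Y(N, f) = 3 - f/2 (Y(N, f) = (-6 + f)/(-2) = (-6 + f)*(-1/2) = 3 - f/2)
(s + H(9, -3))*Y(8, 6) = (-9 + (6 + (-3)**2 + 9*(-3)))*(3 - 1/2*6) = (-9 + (6 + 9 - 27))*(3 - 3) = (-9 - 12)*0 = -21*0 = 0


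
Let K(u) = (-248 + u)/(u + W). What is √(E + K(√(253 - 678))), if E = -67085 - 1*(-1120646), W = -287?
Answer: √5*√((60474451 - 1053562*I*√17)/(287 - 5*I*√17)) ≈ 1026.4 - 4.7304e-6*I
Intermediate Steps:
K(u) = (-248 + u)/(-287 + u) (K(u) = (-248 + u)/(u - 287) = (-248 + u)/(-287 + u))
E = 1053561 (E = -67085 + 1120646 = 1053561)
√(E + K(√(253 - 678))) = √(1053561 + (-248 + √(253 - 678))/(-287 + √(253 - 678))) = √(1053561 + (-248 + √(-425))/(-287 + √(-425))) = √(1053561 + (-248 + 5*I*√17)/(-287 + 5*I*√17))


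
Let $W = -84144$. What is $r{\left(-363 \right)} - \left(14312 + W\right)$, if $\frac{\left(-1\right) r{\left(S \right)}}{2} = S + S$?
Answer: $71284$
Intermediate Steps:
$r{\left(S \right)} = - 4 S$ ($r{\left(S \right)} = - 2 \left(S + S\right) = - 2 \cdot 2 S = - 4 S$)
$r{\left(-363 \right)} - \left(14312 + W\right) = \left(-4\right) \left(-363\right) - \left(14312 - 84144\right) = 1452 - -69832 = 1452 + 69832 = 71284$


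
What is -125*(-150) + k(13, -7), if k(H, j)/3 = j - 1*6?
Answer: 18711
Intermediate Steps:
k(H, j) = -18 + 3*j (k(H, j) = 3*(j - 1*6) = 3*(j - 6) = 3*(-6 + j) = -18 + 3*j)
-125*(-150) + k(13, -7) = -125*(-150) + (-18 + 3*(-7)) = 18750 + (-18 - 21) = 18750 - 39 = 18711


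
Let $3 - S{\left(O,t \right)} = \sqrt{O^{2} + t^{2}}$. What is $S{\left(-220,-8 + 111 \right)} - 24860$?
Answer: $-24857 - \sqrt{59009} \approx -25100.0$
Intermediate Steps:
$S{\left(O,t \right)} = 3 - \sqrt{O^{2} + t^{2}}$
$S{\left(-220,-8 + 111 \right)} - 24860 = \left(3 - \sqrt{\left(-220\right)^{2} + \left(-8 + 111\right)^{2}}\right) - 24860 = \left(3 - \sqrt{48400 + 103^{2}}\right) - 24860 = \left(3 - \sqrt{48400 + 10609}\right) - 24860 = \left(3 - \sqrt{59009}\right) - 24860 = -24857 - \sqrt{59009}$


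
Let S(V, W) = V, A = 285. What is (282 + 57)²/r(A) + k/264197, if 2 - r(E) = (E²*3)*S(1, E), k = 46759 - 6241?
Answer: -20488640823/64377675581 ≈ -0.31826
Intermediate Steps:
k = 40518
r(E) = 2 - 3*E² (r(E) = 2 - E²*3 = 2 - 3*E²)
(282 + 57)²/r(A) + k/264197 = (282 + 57)²/(2 - 3*285²) + 40518/264197 = 339²/(2 - 3*81225) + 40518*(1/264197) = 114921/(2 - 243675) + 40518/264197 = 114921/(-243673) + 40518/264197 = 114921*(-1/243673) + 40518/264197 = -114921/243673 + 40518/264197 = -20488640823/64377675581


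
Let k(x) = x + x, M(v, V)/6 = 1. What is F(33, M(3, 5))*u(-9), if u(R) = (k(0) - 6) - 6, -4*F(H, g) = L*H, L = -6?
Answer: -594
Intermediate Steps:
M(v, V) = 6 (M(v, V) = 6*1 = 6)
k(x) = 2*x
F(H, g) = 3*H/2 (F(H, g) = -(-3)*H/2 = 3*H/2)
u(R) = -12 (u(R) = (2*0 - 6) - 6 = (0 - 6) - 6 = -6 - 6 = -12)
F(33, M(3, 5))*u(-9) = ((3/2)*33)*(-12) = (99/2)*(-12) = -594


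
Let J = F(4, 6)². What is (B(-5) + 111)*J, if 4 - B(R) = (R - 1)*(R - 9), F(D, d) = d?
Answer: 1116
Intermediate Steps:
B(R) = 4 - (-1 + R)*(-9 + R) (B(R) = 4 - (R - 1)*(R - 9) = 4 - (-1 + R)*(-9 + R))
J = 36 (J = 6² = 36)
(B(-5) + 111)*J = ((-5 - 1*(-5)² + 10*(-5)) + 111)*36 = ((-5 - 1*25 - 50) + 111)*36 = ((-5 - 25 - 50) + 111)*36 = (-80 + 111)*36 = 31*36 = 1116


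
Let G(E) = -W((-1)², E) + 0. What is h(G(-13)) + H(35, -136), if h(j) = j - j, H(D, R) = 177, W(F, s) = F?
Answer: 177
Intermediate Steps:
G(E) = -1 (G(E) = -1*(-1)² + 0 = -1*1 + 0 = -1 + 0 = -1)
h(j) = 0
h(G(-13)) + H(35, -136) = 0 + 177 = 177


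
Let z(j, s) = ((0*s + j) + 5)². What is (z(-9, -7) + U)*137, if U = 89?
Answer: 14385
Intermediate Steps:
z(j, s) = (5 + j)² (z(j, s) = ((0 + j) + 5)² = (j + 5)² = (5 + j)²)
(z(-9, -7) + U)*137 = ((5 - 9)² + 89)*137 = ((-4)² + 89)*137 = (16 + 89)*137 = 105*137 = 14385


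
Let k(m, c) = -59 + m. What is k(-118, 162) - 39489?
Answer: -39666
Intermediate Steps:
k(-118, 162) - 39489 = (-59 - 118) - 39489 = -177 - 39489 = -39666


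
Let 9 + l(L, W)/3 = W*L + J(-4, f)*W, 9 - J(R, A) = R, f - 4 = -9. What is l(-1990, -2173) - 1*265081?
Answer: 12622955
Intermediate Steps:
f = -5 (f = 4 - 9 = -5)
J(R, A) = 9 - R
l(L, W) = -27 + 39*W + 3*L*W (l(L, W) = -27 + 3*(W*L + (9 - 1*(-4))*W) = -27 + 3*(L*W + (9 + 4)*W) = -27 + 3*(L*W + 13*W) = -27 + 3*(13*W + L*W) = -27 + (39*W + 3*L*W) = -27 + 39*W + 3*L*W)
l(-1990, -2173) - 1*265081 = (-27 + 39*(-2173) + 3*(-1990)*(-2173)) - 1*265081 = (-27 - 84747 + 12972810) - 265081 = 12888036 - 265081 = 12622955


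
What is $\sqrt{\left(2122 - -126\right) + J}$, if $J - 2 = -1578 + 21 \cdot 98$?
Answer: $\sqrt{2730} \approx 52.249$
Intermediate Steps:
$J = 482$ ($J = 2 + \left(-1578 + 21 \cdot 98\right) = 2 + \left(-1578 + 2058\right) = 2 + 480 = 482$)
$\sqrt{\left(2122 - -126\right) + J} = \sqrt{\left(2122 - -126\right) + 482} = \sqrt{\left(2122 + 126\right) + 482} = \sqrt{2248 + 482} = \sqrt{2730}$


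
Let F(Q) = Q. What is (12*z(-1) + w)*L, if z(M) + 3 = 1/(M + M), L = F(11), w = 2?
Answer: -440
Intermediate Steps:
L = 11
z(M) = -3 + 1/(2*M) (z(M) = -3 + 1/(M + M) = -3 + 1/(2*M))
(12*z(-1) + w)*L = (12*(-3 + (1/2)/(-1)) + 2)*11 = (12*(-3 + (1/2)*(-1)) + 2)*11 = (12*(-3 - 1/2) + 2)*11 = (12*(-7/2) + 2)*11 = (-42 + 2)*11 = -40*11 = -440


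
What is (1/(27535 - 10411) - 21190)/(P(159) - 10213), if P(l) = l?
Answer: 362857559/172164696 ≈ 2.1076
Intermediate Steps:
(1/(27535 - 10411) - 21190)/(P(159) - 10213) = (1/(27535 - 10411) - 21190)/(159 - 10213) = (1/17124 - 21190)/(-10054) = (1/17124 - 21190)*(-1/10054) = -362857559/17124*(-1/10054) = 362857559/172164696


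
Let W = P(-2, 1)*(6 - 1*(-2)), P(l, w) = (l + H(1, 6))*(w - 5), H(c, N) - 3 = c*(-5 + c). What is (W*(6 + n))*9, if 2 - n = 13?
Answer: -4320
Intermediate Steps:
n = -11 (n = 2 - 1*13 = 2 - 13 = -11)
H(c, N) = 3 + c*(-5 + c)
P(l, w) = (-1 + l)*(-5 + w) (P(l, w) = (l + (3 + 1**2 - 5*1))*(w - 5) = (l + (3 + 1 - 5))*(-5 + w) = (l - 1)*(-5 + w) = (-1 + l)*(-5 + w))
W = 96 (W = (5 - 1*1 - 5*(-2) - 2*1)*(6 - 1*(-2)) = (5 - 1 + 10 - 2)*(6 + 2) = 12*8 = 96)
(W*(6 + n))*9 = (96*(6 - 11))*9 = (96*(-5))*9 = -480*9 = -4320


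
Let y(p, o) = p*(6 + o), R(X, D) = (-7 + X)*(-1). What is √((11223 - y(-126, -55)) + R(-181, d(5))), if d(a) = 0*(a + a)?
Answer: √5237 ≈ 72.367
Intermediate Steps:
d(a) = 0 (d(a) = 0*(2*a) = 0)
R(X, D) = 7 - X
√((11223 - y(-126, -55)) + R(-181, d(5))) = √((11223 - (-126)*(6 - 55)) + (7 - 1*(-181))) = √((11223 - (-126)*(-49)) + (7 + 181)) = √((11223 - 1*6174) + 188) = √((11223 - 6174) + 188) = √(5049 + 188) = √5237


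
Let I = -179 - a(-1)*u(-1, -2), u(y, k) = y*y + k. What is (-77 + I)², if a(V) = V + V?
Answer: 66564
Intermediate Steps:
u(y, k) = k + y² (u(y, k) = y² + k = k + y²)
a(V) = 2*V
I = -181 (I = -179 - 2*(-1)*(-2 + (-1)²) = -179 - (-2)*(-2 + 1) = -179 - (-2)*(-1) = -179 - 1*2 = -179 - 2 = -181)
(-77 + I)² = (-77 - 181)² = (-258)² = 66564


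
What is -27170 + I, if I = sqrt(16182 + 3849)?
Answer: -27170 + sqrt(20031) ≈ -27028.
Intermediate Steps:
I = sqrt(20031) ≈ 141.53
-27170 + I = -27170 + sqrt(20031)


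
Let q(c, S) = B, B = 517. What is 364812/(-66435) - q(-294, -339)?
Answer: -269083/515 ≈ -522.49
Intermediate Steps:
q(c, S) = 517
364812/(-66435) - q(-294, -339) = 364812/(-66435) - 1*517 = 364812*(-1/66435) - 517 = -2828/515 - 517 = -269083/515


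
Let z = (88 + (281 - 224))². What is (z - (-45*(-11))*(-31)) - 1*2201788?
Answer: -2165418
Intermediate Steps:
z = 21025 (z = (88 + 57)² = 145² = 21025)
(z - (-45*(-11))*(-31)) - 1*2201788 = (21025 - (-45*(-11))*(-31)) - 1*2201788 = (21025 - 495*(-31)) - 2201788 = (21025 - 1*(-15345)) - 2201788 = (21025 + 15345) - 2201788 = 36370 - 2201788 = -2165418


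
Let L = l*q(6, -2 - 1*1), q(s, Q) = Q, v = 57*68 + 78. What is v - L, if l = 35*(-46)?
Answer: -876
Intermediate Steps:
l = -1610
v = 3954 (v = 3876 + 78 = 3954)
L = 4830 (L = -1610*(-2 - 1*1) = -1610*(-2 - 1) = -1610*(-3) = 4830)
v - L = 3954 - 1*4830 = 3954 - 4830 = -876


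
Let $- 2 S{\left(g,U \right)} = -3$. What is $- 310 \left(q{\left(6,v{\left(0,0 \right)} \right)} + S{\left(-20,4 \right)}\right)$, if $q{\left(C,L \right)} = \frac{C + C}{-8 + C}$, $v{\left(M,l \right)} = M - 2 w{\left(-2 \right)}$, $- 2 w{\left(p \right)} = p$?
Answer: $1395$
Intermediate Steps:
$w{\left(p \right)} = - \frac{p}{2}$
$v{\left(M,l \right)} = -2 + M$ ($v{\left(M,l \right)} = M - 2 \left(\left(- \frac{1}{2}\right) \left(-2\right)\right) = M - 2 = -2 + M$)
$q{\left(C,L \right)} = \frac{2 C}{-8 + C}$
$S{\left(g,U \right)} = \frac{3}{2}$ ($S{\left(g,U \right)} = \left(- \frac{1}{2}\right) \left(-3\right) = \frac{3}{2}$)
$- 310 \left(q{\left(6,v{\left(0,0 \right)} \right)} + S{\left(-20,4 \right)}\right) = - 310 \left(2 \cdot 6 \frac{1}{-8 + 6} + \frac{3}{2}\right) = - 310 \left(2 \cdot 6 \frac{1}{-2} + \frac{3}{2}\right) = - 310 \left(2 \cdot 6 \left(- \frac{1}{2}\right) + \frac{3}{2}\right) = - 310 \left(-6 + \frac{3}{2}\right) = \left(-310\right) \left(- \frac{9}{2}\right) = 1395$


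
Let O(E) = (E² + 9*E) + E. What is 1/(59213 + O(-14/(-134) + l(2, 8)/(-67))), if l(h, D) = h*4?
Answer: 4489/265806488 ≈ 1.6888e-5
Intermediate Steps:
l(h, D) = 4*h
O(E) = E² + 10*E
1/(59213 + O(-14/(-134) + l(2, 8)/(-67))) = 1/(59213 + (-14/(-134) + (4*2)/(-67))*(10 + (-14/(-134) + (4*2)/(-67)))) = 1/(59213 + (-14*(-1/134) + 8*(-1/67))*(10 + (-14*(-1/134) + 8*(-1/67)))) = 1/(59213 + (7/67 - 8/67)*(10 + (7/67 - 8/67))) = 1/(59213 - (10 - 1/67)/67) = 1/(59213 - 1/67*669/67) = 1/(59213 - 669/4489) = 1/(265806488/4489) = 4489/265806488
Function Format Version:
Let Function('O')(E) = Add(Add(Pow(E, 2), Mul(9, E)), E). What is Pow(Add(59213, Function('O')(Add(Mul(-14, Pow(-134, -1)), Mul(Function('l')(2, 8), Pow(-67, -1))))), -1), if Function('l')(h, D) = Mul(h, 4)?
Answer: Rational(4489, 265806488) ≈ 1.6888e-5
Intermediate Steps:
Function('l')(h, D) = Mul(4, h)
Function('O')(E) = Add(Pow(E, 2), Mul(10, E))
Pow(Add(59213, Function('O')(Add(Mul(-14, Pow(-134, -1)), Mul(Function('l')(2, 8), Pow(-67, -1))))), -1) = Pow(Add(59213, Mul(Add(Mul(-14, Pow(-134, -1)), Mul(Mul(4, 2), Pow(-67, -1))), Add(10, Add(Mul(-14, Pow(-134, -1)), Mul(Mul(4, 2), Pow(-67, -1)))))), -1) = Pow(Add(59213, Mul(Add(Mul(-14, Rational(-1, 134)), Mul(8, Rational(-1, 67))), Add(10, Add(Mul(-14, Rational(-1, 134)), Mul(8, Rational(-1, 67)))))), -1) = Pow(Add(59213, Mul(Add(Rational(7, 67), Rational(-8, 67)), Add(10, Add(Rational(7, 67), Rational(-8, 67))))), -1) = Pow(Add(59213, Mul(Rational(-1, 67), Add(10, Rational(-1, 67)))), -1) = Pow(Add(59213, Mul(Rational(-1, 67), Rational(669, 67))), -1) = Pow(Add(59213, Rational(-669, 4489)), -1) = Pow(Rational(265806488, 4489), -1) = Rational(4489, 265806488)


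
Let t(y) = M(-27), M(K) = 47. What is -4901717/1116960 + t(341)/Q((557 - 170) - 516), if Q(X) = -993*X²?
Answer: -26999512928647/6152406680160 ≈ -4.3885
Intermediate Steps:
t(y) = 47
-4901717/1116960 + t(341)/Q((557 - 170) - 516) = -4901717/1116960 + 47/((-993*((557 - 170) - 516)²)) = -4901717*1/1116960 + 47/((-993*(387 - 516)²)) = -4901717/1116960 + 47/((-993*(-129)²)) = -4901717/1116960 + 47/((-993*16641)) = -4901717/1116960 + 47/(-16524513) = -4901717/1116960 + 47*(-1/16524513) = -4901717/1116960 - 47/16524513 = -26999512928647/6152406680160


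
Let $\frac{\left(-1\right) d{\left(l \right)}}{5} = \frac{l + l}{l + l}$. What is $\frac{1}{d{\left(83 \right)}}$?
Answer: $- \frac{1}{5} \approx -0.2$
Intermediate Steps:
$d{\left(l \right)} = -5$ ($d{\left(l \right)} = - 5 \frac{l + l}{l + l} = - 5 \frac{2 l}{2 l} = - 5 \cdot 2 l \frac{1}{2 l} = \left(-5\right) 1 = -5$)
$\frac{1}{d{\left(83 \right)}} = \frac{1}{-5} = - \frac{1}{5}$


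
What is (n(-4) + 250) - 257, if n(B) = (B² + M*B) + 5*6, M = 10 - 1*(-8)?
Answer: -33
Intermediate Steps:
M = 18 (M = 10 + 8 = 18)
n(B) = 30 + B² + 18*B (n(B) = (B² + 18*B) + 5*6 = (B² + 18*B) + 30 = 30 + B² + 18*B)
(n(-4) + 250) - 257 = ((30 + (-4)² + 18*(-4)) + 250) - 257 = ((30 + 16 - 72) + 250) - 257 = (-26 + 250) - 257 = 224 - 257 = -33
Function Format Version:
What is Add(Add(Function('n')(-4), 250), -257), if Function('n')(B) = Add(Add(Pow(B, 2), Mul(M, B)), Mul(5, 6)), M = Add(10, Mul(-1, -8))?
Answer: -33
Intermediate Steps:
M = 18 (M = Add(10, 8) = 18)
Function('n')(B) = Add(30, Pow(B, 2), Mul(18, B)) (Function('n')(B) = Add(Add(Pow(B, 2), Mul(18, B)), Mul(5, 6)) = Add(Add(Pow(B, 2), Mul(18, B)), 30) = Add(30, Pow(B, 2), Mul(18, B)))
Add(Add(Function('n')(-4), 250), -257) = Add(Add(Add(30, Pow(-4, 2), Mul(18, -4)), 250), -257) = Add(Add(Add(30, 16, -72), 250), -257) = Add(Add(-26, 250), -257) = Add(224, -257) = -33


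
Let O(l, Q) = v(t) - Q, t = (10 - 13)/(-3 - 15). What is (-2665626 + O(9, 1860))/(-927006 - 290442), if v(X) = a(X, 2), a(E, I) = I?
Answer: 666871/304362 ≈ 2.1910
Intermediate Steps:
t = 1/6 (t = -3/(-18) = -3*(-1/18) = 1/6 ≈ 0.16667)
v(X) = 2
O(l, Q) = 2 - Q
(-2665626 + O(9, 1860))/(-927006 - 290442) = (-2665626 + (2 - 1*1860))/(-927006 - 290442) = (-2665626 + (2 - 1860))/(-1217448) = (-2665626 - 1858)*(-1/1217448) = -2667484*(-1/1217448) = 666871/304362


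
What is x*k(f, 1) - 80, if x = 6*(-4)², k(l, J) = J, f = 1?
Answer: 16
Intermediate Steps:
x = 96 (x = 6*16 = 96)
x*k(f, 1) - 80 = 96*1 - 80 = 96 - 80 = 16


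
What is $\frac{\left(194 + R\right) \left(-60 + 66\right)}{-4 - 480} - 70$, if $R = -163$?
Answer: $- \frac{17033}{242} \approx -70.384$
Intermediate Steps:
$\frac{\left(194 + R\right) \left(-60 + 66\right)}{-4 - 480} - 70 = \frac{\left(194 - 163\right) \left(-60 + 66\right)}{-4 - 480} - 70 = \frac{31 \cdot 6}{-484} - 70 = 186 \left(- \frac{1}{484}\right) - 70 = - \frac{93}{242} - 70 = - \frac{17033}{242}$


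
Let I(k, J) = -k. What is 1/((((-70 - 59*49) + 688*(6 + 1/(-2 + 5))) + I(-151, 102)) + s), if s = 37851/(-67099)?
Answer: 201297/311360005 ≈ 0.00064651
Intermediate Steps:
s = -37851/67099 (s = 37851*(-1/67099) = -37851/67099 ≈ -0.56411)
1/((((-70 - 59*49) + 688*(6 + 1/(-2 + 5))) + I(-151, 102)) + s) = 1/((((-70 - 59*49) + 688*(6 + 1/(-2 + 5))) - 1*(-151)) - 37851/67099) = 1/((((-70 - 2891) + 688*(6 + 1/3)) + 151) - 37851/67099) = 1/(((-2961 + 688*(6 + ⅓)) + 151) - 37851/67099) = 1/(((-2961 + 688*(19/3)) + 151) - 37851/67099) = 1/(((-2961 + 13072/3) + 151) - 37851/67099) = 1/((4189/3 + 151) - 37851/67099) = 1/(4642/3 - 37851/67099) = 1/(311360005/201297) = 201297/311360005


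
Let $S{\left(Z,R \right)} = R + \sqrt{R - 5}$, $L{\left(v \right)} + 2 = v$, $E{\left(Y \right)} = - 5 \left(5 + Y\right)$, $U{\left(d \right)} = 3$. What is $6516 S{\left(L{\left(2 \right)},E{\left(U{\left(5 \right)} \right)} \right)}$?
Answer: $-260640 + 19548 i \sqrt{5} \approx -2.6064 \cdot 10^{5} + 43711.0 i$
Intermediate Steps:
$E{\left(Y \right)} = -25 - 5 Y$
$L{\left(v \right)} = -2 + v$
$S{\left(Z,R \right)} = R + \sqrt{-5 + R}$
$6516 S{\left(L{\left(2 \right)},E{\left(U{\left(5 \right)} \right)} \right)} = 6516 \left(\left(-25 - 15\right) + \sqrt{-5 - 40}\right) = 6516 \left(-40 + \sqrt{-5 - 40}\right) = 6516 \left(-40 + \sqrt{-45}\right) = 6516 \left(-40 + 3 i \sqrt{5}\right) = -260640 + 19548 i \sqrt{5}$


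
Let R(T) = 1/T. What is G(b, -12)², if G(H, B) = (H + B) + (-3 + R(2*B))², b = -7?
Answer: 31528225/331776 ≈ 95.029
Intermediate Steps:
G(H, B) = B + H + (-3 + 1/(2*B))² (G(H, B) = (H + B) + (-3 + 1/(2*B))² = (B + H) + (-3 + 1/(2*B))² = B + H + (-3 + 1/(2*B))²)
G(b, -12)² = (-12 - 7 + (¼)*(-1 + 6*(-12))²/(-12)²)² = (-12 - 7 + (¼)*(1/144)*(-1 - 72)²)² = (-12 - 7 + (¼)*(1/144)*(-73)²)² = (-12 - 7 + (¼)*(1/144)*5329)² = (-12 - 7 + 5329/576)² = (-5615/576)² = 31528225/331776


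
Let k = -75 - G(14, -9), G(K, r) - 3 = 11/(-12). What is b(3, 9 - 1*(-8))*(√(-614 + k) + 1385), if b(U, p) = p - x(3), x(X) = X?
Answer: 19390 + 7*I*√24879/3 ≈ 19390.0 + 368.04*I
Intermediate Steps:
G(K, r) = 25/12 (G(K, r) = 3 + 11/(-12) = 3 + 11*(-1/12) = 3 - 11/12 = 25/12)
b(U, p) = -3 + p (b(U, p) = p - 1*3 = p - 3 = -3 + p)
k = -925/12 (k = -75 - 1*25/12 = -75 - 25/12 = -925/12 ≈ -77.083)
b(3, 9 - 1*(-8))*(√(-614 + k) + 1385) = (-3 + (9 - 1*(-8)))*(√(-614 - 925/12) + 1385) = (-3 + (9 + 8))*(√(-8293/12) + 1385) = (-3 + 17)*(I*√24879/6 + 1385) = 14*(1385 + I*√24879/6) = 19390 + 7*I*√24879/3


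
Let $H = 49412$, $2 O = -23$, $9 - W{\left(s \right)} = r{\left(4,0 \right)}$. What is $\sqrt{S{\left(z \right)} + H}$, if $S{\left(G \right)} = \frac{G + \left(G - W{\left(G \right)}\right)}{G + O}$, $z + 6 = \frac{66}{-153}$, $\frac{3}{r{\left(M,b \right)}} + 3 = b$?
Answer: $\frac{4 \sqrt{10331207095}}{1829} \approx 222.29$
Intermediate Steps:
$r{\left(M,b \right)} = \frac{3}{-3 + b}$
$W{\left(s \right)} = 10$ ($W{\left(s \right)} = 9 - \frac{3}{-3 + 0} = 9 - \frac{3}{-3} = 9 - 3 \left(- \frac{1}{3}\right) = 9 - -1 = 9 + 1 = 10$)
$O = - \frac{23}{2}$ ($O = \frac{1}{2} \left(-23\right) = - \frac{23}{2} \approx -11.5$)
$z = - \frac{328}{51}$ ($z = -6 + \frac{66}{-153} = -6 + 66 \left(- \frac{1}{153}\right) = -6 - \frac{22}{51} = - \frac{328}{51} \approx -6.4314$)
$S{\left(G \right)} = \frac{-10 + 2 G}{- \frac{23}{2} + G}$ ($S{\left(G \right)} = \frac{G + \left(G - 10\right)}{G - \frac{23}{2}} = \frac{G + \left(G - 10\right)}{- \frac{23}{2} + G} = \frac{G + \left(-10 + G\right)}{- \frac{23}{2} + G} = \frac{-10 + 2 G}{- \frac{23}{2} + G}$)
$\sqrt{S{\left(z \right)} + H} = \sqrt{\frac{4 \left(-5 - \frac{328}{51}\right)}{-23 + 2 \left(- \frac{328}{51}\right)} + 49412} = \sqrt{4 \frac{1}{-23 - \frac{656}{51}} \left(- \frac{583}{51}\right) + 49412} = \sqrt{4 \frac{1}{- \frac{1829}{51}} \left(- \frac{583}{51}\right) + 49412} = \sqrt{4 \left(- \frac{51}{1829}\right) \left(- \frac{583}{51}\right) + 49412} = \sqrt{\frac{2332}{1829} + 49412} = \sqrt{\frac{90376880}{1829}} = \frac{4 \sqrt{10331207095}}{1829}$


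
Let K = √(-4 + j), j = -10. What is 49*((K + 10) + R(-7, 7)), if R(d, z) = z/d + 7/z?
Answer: 490 + 49*I*√14 ≈ 490.0 + 183.34*I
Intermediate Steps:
K = I*√14 (K = √(-4 - 10) = √(-14) = I*√14 ≈ 3.7417*I)
R(d, z) = 7/z + z/d
49*((K + 10) + R(-7, 7)) = 49*((I*√14 + 10) + (7/7 + 7/(-7))) = 49*((10 + I*√14) + (7*(⅐) + 7*(-⅐))) = 49*((10 + I*√14) + (1 - 1)) = 49*((10 + I*√14) + 0) = 49*(10 + I*√14) = 490 + 49*I*√14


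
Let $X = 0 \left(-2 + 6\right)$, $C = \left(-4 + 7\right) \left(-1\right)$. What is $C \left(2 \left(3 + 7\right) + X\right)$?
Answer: $-60$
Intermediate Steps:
$C = -3$ ($C = 3 \left(-1\right) = -3$)
$X = 0$ ($X = 0 \cdot 4 = 0$)
$C \left(2 \left(3 + 7\right) + X\right) = - 3 \left(2 \left(3 + 7\right) + 0\right) = - 3 \left(2 \cdot 10 + 0\right) = - 3 \left(20 + 0\right) = \left(-3\right) 20 = -60$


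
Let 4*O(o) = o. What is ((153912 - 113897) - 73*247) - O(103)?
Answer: 87833/4 ≈ 21958.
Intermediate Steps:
O(o) = o/4
((153912 - 113897) - 73*247) - O(103) = ((153912 - 113897) - 73*247) - 103/4 = (40015 - 18031) - 1*103/4 = 21984 - 103/4 = 87833/4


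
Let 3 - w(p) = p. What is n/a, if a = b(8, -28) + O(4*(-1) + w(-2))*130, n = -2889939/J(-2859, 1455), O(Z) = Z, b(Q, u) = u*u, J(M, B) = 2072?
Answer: -2889939/1893808 ≈ -1.5260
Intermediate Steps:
w(p) = 3 - p
b(Q, u) = u**2
n = -2889939/2072 ≈ -1394.8
a = 914 (a = (-28)**2 + (4*(-1) + (3 - 1*(-2)))*130 = 784 + (-4 + (3 + 2))*130 = 784 + (-4 + 5)*130 = 784 + 1*130 = 784 + 130 = 914)
n/a = -2889939/2072/914 = -2889939/2072*1/914 = -2889939/1893808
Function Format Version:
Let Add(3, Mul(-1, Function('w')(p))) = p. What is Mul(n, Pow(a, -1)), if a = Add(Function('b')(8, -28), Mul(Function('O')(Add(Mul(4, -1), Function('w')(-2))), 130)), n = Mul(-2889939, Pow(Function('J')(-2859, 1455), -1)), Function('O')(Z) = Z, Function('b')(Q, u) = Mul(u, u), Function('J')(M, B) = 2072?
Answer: Rational(-2889939, 1893808) ≈ -1.5260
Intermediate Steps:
Function('w')(p) = Add(3, Mul(-1, p))
Function('b')(Q, u) = Pow(u, 2)
n = Rational(-2889939, 2072) (n = Mul(-2889939, Pow(2072, -1)) = Mul(-2889939, Rational(1, 2072)) = Rational(-2889939, 2072) ≈ -1394.8)
a = 914 (a = Add(Pow(-28, 2), Mul(Add(Mul(4, -1), Add(3, Mul(-1, -2))), 130)) = Add(784, Mul(Add(-4, Add(3, 2)), 130)) = Add(784, Mul(Add(-4, 5), 130)) = Add(784, Mul(1, 130)) = Add(784, 130) = 914)
Mul(n, Pow(a, -1)) = Mul(Rational(-2889939, 2072), Pow(914, -1)) = Mul(Rational(-2889939, 2072), Rational(1, 914)) = Rational(-2889939, 1893808)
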